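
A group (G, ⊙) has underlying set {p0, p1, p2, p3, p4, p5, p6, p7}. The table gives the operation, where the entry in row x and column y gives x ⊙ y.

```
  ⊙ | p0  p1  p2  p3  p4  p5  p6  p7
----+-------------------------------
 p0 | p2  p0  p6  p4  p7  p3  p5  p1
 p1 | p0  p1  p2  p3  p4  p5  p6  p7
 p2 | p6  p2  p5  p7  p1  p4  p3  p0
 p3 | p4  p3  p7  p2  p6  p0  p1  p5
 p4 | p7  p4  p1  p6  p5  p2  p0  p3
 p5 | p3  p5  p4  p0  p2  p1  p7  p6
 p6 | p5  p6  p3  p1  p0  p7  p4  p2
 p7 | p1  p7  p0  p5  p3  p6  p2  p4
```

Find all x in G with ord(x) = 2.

{p5}

Identity is p1. Compute the order of each non-identity element by repeated multiplication:
  p0: p0 → p2 → p6 → p5 → p3 → p4 → p7 → p1  (order 8)
  p2: p2 → p5 → p4 → p1  (order 4)
  p3: p3 → p2 → p7 → p5 → p0 → p4 → p6 → p1  (order 8)
  p4: p4 → p5 → p2 → p1  (order 4)
  p5: p5 → p1  (order 2)
  p6: p6 → p4 → p0 → p5 → p7 → p2 → p3 → p1  (order 8)
  p7: p7 → p4 → p3 → p5 → p6 → p2 → p0 → p1  (order 8)
Elements of order 2: {p5}.
(Structurally, G here is isomorphic to the cyclic group Z_8.)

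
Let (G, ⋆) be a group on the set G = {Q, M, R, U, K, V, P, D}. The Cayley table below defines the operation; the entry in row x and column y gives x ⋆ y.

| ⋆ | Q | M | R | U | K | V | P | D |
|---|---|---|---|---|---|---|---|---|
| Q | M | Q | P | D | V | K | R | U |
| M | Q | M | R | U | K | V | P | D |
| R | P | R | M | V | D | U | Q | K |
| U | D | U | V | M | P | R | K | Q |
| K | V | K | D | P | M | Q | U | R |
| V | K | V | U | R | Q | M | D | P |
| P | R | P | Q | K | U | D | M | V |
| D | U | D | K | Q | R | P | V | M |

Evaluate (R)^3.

R^1 = R
R^2 = R ⋆ R = M
R^3 = M ⋆ R = R
(Structurally, G here is isomorphic to the elementary abelian group (Z_2)^3.)

R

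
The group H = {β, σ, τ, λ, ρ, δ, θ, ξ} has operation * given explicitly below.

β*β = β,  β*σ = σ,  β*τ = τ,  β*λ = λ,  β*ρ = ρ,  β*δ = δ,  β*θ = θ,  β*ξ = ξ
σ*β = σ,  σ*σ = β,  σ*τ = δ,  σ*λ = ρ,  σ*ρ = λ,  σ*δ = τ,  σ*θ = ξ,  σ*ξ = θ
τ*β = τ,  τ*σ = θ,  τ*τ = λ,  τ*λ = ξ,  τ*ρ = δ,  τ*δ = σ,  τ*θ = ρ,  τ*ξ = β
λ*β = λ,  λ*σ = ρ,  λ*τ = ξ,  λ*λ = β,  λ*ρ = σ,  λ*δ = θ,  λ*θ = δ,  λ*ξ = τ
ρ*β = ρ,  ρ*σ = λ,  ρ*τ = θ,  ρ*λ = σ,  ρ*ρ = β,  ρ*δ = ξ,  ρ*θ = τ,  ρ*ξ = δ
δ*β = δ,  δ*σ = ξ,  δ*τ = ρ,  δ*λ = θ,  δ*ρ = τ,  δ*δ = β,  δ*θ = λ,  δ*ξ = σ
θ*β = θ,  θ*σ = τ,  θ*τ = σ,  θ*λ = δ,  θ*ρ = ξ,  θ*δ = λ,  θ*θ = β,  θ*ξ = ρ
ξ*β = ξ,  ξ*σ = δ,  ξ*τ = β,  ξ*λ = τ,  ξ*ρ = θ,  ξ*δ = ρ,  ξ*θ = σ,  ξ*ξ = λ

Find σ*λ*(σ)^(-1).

The identity is β. In row σ, the entry β sits in column σ, so σ^(-1) = σ.
σ*λ = ρ
ρ*σ = λ

λ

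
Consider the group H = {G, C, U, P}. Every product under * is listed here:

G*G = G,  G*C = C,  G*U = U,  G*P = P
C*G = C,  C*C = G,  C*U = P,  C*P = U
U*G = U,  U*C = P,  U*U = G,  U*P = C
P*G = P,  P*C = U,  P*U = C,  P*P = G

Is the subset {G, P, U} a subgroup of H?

P*U = C, which is not in {G, P, U}.
The subset is not closed under *, so it is not a subgroup.

No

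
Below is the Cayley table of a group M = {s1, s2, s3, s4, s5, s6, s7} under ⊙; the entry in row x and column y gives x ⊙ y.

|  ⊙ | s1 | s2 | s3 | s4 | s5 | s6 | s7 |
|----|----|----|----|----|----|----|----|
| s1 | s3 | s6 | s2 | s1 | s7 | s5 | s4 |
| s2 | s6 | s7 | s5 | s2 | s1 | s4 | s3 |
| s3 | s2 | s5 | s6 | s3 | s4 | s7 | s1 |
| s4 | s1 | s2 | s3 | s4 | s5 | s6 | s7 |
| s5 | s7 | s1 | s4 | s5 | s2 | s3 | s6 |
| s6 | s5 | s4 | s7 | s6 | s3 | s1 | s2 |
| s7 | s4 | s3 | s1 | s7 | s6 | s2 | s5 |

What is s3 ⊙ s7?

s1

Read row s3, column s7: s3 ⊙ s7 = s1.
(Structurally, M here is isomorphic to the cyclic group Z_7.)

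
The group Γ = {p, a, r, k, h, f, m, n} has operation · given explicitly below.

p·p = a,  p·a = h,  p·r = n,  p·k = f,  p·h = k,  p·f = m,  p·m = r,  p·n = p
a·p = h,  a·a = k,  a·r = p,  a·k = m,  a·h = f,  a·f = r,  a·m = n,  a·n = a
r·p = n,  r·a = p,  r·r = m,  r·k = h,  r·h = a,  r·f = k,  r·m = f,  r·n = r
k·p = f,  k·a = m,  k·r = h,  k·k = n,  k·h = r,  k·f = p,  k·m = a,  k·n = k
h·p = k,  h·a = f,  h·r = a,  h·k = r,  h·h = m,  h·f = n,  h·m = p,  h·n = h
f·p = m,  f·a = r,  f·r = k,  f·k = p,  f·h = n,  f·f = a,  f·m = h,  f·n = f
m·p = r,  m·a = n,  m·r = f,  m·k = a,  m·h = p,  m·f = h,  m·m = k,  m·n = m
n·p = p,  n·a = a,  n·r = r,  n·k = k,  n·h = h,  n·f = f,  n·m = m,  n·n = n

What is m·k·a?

k

m·k = a
a·a = k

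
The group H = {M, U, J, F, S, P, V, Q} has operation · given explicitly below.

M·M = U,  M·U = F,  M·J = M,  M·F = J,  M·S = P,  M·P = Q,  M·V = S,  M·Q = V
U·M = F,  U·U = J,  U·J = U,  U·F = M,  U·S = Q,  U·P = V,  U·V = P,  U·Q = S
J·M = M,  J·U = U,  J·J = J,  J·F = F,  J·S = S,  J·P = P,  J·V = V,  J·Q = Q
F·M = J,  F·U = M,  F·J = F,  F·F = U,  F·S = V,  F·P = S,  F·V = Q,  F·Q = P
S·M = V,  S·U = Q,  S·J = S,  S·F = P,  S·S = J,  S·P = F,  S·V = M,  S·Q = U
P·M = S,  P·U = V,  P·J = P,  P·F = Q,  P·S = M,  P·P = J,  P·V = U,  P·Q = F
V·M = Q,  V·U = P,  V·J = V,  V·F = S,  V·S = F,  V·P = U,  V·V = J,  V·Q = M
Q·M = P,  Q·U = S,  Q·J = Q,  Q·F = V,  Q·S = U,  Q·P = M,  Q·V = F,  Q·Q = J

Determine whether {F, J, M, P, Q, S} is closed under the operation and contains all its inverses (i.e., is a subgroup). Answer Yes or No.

No

F·F = U, which is not in {F, J, M, P, Q, S}.
The subset is not closed under ·, so it is not a subgroup.
(Structurally, H here is isomorphic to the dihedral group D_4.)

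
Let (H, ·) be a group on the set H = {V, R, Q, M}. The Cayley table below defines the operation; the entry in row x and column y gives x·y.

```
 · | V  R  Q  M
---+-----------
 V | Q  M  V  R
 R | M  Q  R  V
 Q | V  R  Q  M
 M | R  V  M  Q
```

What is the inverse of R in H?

First locate the identity: row Q matches the header, so Q is the identity.
Scan row R for Q: R·R = Q. Hence R^(-1) = R.

R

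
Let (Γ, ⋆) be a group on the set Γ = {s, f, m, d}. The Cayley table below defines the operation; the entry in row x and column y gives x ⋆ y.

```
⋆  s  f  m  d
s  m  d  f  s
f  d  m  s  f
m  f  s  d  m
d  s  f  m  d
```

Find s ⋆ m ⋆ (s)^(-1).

m

The identity is d. In row s, the entry d sits in column f, so s^(-1) = f.
s ⋆ m = f
f ⋆ f = m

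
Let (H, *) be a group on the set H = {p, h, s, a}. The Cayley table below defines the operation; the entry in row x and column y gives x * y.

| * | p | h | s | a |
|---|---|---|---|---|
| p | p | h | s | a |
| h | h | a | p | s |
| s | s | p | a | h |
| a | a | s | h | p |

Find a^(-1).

First locate the identity: row p matches the header, so p is the identity.
Scan row a for p: a * a = p. Hence a^(-1) = a.
(Structurally, H here is isomorphic to the cyclic group Z_4.)

a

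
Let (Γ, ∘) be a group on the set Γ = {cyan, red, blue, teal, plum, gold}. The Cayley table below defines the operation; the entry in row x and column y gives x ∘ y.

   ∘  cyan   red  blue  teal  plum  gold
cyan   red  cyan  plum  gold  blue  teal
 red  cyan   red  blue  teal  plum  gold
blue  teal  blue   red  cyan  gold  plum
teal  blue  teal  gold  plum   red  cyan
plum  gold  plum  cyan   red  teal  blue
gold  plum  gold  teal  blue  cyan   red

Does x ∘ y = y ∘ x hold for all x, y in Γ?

No

teal ∘ gold = cyan but gold ∘ teal = blue.
Since teal and gold do not commute, Γ is not abelian.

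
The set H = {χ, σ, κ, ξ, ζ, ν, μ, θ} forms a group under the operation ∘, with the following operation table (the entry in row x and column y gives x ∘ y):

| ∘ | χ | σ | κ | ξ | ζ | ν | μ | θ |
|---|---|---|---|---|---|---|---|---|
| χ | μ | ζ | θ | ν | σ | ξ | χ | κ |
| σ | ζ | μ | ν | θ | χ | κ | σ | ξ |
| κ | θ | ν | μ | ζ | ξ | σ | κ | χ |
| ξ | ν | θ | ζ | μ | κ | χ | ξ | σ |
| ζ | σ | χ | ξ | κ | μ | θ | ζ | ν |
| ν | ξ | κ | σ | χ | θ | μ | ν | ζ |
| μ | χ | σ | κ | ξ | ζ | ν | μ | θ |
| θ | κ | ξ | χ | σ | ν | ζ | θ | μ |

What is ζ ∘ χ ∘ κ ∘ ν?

ζ ∘ χ = σ
σ ∘ κ = ν
ν ∘ ν = μ

μ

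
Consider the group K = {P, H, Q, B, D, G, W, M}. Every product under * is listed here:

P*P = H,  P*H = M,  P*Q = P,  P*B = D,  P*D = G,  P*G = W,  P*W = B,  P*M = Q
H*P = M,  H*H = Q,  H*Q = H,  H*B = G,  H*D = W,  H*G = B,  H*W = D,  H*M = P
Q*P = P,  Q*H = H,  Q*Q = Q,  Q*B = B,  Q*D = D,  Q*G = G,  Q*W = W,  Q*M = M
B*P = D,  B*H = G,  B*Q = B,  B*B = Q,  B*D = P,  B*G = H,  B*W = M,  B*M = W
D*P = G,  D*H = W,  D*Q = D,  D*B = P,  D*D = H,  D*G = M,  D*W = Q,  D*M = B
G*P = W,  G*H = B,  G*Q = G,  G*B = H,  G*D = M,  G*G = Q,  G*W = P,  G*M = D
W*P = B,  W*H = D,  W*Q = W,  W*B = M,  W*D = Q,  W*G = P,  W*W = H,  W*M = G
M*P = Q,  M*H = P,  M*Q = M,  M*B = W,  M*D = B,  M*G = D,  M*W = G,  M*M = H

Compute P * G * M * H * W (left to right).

P * G = W
W * M = G
G * H = B
B * W = M

M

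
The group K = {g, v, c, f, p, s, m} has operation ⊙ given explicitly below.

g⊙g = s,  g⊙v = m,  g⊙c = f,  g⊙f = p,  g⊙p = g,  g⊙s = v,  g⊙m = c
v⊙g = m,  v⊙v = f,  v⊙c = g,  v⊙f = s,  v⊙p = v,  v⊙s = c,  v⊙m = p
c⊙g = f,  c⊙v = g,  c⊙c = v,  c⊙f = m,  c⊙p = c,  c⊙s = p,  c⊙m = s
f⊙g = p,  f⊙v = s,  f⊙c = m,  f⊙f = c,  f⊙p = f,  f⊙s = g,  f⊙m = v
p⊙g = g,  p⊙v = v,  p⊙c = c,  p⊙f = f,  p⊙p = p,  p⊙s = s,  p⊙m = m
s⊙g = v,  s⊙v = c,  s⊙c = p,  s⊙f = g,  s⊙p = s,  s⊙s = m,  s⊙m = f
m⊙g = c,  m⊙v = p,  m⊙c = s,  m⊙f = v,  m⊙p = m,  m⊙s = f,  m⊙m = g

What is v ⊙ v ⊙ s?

v ⊙ v = f
f ⊙ s = g
(Structurally, K here is isomorphic to the cyclic group Z_7.)

g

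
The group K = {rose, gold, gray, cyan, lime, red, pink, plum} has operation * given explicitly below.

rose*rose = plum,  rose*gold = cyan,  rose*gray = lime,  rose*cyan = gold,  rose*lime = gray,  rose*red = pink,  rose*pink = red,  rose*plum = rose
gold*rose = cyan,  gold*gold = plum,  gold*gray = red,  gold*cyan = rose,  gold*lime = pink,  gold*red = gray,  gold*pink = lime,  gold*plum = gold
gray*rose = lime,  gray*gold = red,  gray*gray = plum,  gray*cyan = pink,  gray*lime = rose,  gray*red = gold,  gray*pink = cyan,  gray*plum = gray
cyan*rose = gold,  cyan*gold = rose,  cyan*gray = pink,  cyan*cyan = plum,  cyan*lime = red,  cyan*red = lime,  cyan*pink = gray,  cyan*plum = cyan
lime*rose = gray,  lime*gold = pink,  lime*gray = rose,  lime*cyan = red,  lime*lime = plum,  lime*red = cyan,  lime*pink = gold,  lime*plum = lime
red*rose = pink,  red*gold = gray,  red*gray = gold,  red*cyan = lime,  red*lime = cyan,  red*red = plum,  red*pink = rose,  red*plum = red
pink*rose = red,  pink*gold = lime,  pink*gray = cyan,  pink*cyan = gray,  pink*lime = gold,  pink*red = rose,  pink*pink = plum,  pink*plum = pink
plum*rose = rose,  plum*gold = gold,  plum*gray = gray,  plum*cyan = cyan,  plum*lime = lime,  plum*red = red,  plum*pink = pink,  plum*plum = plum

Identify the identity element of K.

plum

The identity e satisfies e*x = x for all x, so its row in the table reproduces the column headers.
Row plum reads: rose, gold, gray, cyan, lime, red, pink, plum — exactly the header order. So plum is the identity.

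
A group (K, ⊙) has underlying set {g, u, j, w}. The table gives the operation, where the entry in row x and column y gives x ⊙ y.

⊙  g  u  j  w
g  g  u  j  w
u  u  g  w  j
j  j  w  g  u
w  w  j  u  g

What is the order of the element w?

2

The identity element is g (its row matches the header).
w^1 = w
w^2 = w ⊙ w = g
The first power of w equal to the identity is w^2, so ord(w) = 2.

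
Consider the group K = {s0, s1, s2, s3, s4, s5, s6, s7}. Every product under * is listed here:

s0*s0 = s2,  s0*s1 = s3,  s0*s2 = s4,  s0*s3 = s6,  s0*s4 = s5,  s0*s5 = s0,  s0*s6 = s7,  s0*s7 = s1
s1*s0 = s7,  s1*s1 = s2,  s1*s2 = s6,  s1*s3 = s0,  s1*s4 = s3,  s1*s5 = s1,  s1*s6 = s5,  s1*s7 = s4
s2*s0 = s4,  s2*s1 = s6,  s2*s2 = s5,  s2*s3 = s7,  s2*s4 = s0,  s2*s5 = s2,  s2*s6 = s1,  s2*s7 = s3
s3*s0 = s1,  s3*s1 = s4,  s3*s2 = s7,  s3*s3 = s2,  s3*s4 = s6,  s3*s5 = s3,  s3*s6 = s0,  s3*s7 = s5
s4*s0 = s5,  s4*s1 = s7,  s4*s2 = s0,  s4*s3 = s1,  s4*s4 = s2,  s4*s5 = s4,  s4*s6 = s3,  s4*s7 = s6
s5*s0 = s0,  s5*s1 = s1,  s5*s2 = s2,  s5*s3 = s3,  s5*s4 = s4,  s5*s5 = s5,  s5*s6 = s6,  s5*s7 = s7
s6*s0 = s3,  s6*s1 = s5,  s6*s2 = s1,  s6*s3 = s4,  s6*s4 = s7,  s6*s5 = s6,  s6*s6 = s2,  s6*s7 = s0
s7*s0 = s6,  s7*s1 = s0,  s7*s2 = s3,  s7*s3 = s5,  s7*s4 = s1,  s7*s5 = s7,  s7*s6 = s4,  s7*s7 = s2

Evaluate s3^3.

s3^1 = s3
s3^2 = s3 * s3 = s2
s3^3 = s2 * s3 = s7

s7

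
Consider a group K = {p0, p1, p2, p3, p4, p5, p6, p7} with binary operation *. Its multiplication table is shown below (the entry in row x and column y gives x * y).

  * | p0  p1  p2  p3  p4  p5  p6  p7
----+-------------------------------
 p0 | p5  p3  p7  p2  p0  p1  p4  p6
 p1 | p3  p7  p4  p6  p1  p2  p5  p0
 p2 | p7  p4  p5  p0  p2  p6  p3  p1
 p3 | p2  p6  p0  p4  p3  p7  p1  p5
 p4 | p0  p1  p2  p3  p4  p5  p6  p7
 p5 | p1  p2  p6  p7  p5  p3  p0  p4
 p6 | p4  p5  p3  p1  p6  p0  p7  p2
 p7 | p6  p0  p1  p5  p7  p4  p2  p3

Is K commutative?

Check whether the table is symmetric across its main diagonal.
Every entry (row x, col y) equals the entry (row y, col x), so K is abelian.

Yes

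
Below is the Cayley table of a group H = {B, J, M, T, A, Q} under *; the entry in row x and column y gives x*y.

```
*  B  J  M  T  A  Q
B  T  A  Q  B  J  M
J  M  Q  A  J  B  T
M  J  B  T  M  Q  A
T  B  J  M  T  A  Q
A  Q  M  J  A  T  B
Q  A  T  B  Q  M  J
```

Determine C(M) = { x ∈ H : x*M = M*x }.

Compare row M with column M entry by entry.
B*M = Q but M*B = J, so B does not.
Collecting the elements that commute with M: C(M) = {M, T}.

{M, T}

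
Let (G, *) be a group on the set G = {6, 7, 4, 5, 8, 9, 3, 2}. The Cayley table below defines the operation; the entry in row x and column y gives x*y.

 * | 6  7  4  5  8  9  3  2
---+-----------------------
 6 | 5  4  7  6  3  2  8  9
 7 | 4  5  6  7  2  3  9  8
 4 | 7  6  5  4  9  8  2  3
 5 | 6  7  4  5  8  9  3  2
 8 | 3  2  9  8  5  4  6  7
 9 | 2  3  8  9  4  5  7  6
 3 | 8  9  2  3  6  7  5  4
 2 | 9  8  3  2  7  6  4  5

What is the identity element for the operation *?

5

The identity e satisfies e*x = x for all x, so its row in the table reproduces the column headers.
Row 5 reads: 6, 7, 4, 5, 8, 9, 3, 2 — exactly the header order. So 5 is the identity.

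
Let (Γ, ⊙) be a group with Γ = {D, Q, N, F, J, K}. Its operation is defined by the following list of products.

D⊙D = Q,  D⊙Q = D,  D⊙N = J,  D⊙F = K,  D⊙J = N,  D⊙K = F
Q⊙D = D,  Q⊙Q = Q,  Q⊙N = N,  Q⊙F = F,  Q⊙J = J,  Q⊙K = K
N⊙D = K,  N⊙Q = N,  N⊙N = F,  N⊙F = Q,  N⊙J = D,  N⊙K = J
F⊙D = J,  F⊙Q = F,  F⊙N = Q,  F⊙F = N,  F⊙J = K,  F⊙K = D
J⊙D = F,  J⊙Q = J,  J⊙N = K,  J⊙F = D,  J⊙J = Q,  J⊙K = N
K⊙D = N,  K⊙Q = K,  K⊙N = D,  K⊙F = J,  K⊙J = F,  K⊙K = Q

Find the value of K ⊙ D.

N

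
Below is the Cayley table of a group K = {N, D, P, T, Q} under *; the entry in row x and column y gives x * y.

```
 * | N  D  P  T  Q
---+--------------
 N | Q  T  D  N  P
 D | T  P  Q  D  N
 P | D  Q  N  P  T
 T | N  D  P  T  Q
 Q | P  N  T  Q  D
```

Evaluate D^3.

Q

D^1 = D
D^2 = D * D = P
D^3 = P * D = Q
(Structurally, K here is isomorphic to the cyclic group Z_5.)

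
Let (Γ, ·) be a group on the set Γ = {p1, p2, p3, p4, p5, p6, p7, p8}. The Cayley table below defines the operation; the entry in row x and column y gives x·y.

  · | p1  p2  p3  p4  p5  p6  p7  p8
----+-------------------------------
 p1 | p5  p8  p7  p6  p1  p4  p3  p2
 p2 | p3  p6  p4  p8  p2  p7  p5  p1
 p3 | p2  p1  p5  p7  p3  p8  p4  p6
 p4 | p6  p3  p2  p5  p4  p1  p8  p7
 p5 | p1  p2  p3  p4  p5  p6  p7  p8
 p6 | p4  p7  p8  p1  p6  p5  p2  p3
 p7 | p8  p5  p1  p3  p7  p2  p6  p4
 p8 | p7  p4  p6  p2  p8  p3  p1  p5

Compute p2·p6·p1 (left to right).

p2·p6 = p7
p7·p1 = p8

p8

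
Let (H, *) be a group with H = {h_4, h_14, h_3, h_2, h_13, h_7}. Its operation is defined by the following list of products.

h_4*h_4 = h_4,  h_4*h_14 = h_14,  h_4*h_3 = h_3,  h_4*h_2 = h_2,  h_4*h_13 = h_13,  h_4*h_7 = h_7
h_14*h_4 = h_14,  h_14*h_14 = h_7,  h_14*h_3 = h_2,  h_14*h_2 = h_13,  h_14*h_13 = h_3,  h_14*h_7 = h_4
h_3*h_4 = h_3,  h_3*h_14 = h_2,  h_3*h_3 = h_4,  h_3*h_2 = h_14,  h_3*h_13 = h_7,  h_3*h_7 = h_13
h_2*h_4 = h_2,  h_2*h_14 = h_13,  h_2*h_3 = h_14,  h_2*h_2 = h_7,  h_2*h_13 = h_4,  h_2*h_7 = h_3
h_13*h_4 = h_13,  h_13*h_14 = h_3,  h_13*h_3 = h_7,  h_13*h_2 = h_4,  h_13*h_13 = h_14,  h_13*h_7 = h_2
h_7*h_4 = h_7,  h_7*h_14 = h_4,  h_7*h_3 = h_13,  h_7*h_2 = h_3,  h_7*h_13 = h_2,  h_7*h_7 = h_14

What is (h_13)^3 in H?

h_13^1 = h_13
h_13^2 = h_13*h_13 = h_14
h_13^3 = h_14*h_13 = h_3
(Structurally, H here is isomorphic to the cyclic group Z_6.)

h_3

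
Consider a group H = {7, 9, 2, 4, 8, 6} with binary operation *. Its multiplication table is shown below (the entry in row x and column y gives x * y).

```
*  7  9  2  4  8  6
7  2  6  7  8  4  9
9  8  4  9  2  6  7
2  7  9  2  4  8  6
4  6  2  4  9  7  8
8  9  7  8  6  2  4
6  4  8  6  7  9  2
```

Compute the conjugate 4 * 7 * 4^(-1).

The identity is 2. In row 4, the entry 2 sits in column 9, so 4^(-1) = 9.
4 * 7 = 6
6 * 9 = 8
(Structurally, H here is isomorphic to the symmetric group S_3.)

8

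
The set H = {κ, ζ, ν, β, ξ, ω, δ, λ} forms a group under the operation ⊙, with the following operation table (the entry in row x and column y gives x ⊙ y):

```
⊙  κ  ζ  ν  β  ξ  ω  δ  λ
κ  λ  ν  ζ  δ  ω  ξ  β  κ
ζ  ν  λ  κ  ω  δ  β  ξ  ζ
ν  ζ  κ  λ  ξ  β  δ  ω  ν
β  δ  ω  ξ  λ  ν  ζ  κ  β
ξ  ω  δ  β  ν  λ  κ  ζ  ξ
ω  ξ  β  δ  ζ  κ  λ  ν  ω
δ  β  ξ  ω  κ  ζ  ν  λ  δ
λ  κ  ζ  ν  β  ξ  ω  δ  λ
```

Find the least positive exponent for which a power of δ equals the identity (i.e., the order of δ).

The identity element is λ (its row matches the header).
δ^1 = δ
δ^2 = δ ⊙ δ = λ
The first power of δ equal to the identity is δ^2, so ord(δ) = 2.

2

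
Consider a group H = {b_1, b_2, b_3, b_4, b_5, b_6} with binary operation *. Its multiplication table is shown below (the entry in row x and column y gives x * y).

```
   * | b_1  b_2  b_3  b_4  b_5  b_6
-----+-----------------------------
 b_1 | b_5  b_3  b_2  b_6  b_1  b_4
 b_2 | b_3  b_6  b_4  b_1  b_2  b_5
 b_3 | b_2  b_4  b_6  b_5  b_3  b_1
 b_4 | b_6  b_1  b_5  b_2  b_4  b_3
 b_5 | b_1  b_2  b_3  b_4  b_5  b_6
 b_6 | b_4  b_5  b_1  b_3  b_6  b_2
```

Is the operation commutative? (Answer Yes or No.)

Check whether the table is symmetric across its main diagonal.
Every entry (row x, col y) equals the entry (row y, col x), so H is abelian.
(In fact H ≅ the cyclic group Z_6.)

Yes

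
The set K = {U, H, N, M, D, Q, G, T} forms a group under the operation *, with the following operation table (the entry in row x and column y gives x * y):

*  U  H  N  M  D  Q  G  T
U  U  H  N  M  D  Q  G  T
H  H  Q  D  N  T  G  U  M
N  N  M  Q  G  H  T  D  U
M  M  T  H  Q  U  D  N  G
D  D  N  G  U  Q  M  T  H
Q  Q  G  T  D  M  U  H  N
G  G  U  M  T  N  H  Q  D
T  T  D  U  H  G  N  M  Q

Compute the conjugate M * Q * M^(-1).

Q

The identity is U. In row M, the entry U sits in column D, so M^(-1) = D.
M * Q = D
D * D = Q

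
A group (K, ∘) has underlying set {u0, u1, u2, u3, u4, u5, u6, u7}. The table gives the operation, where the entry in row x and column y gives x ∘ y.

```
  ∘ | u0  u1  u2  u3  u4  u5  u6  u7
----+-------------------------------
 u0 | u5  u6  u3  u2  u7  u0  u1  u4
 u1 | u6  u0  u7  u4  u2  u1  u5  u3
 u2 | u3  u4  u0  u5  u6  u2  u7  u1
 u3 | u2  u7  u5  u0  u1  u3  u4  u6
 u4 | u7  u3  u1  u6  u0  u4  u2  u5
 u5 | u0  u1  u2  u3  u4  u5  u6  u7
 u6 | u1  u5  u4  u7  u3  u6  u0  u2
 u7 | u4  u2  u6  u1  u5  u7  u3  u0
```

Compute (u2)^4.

u5

u2^1 = u2
u2^2 = u2 ∘ u2 = u0
u2^3 = u0 ∘ u2 = u3
u2^4 = u3 ∘ u2 = u5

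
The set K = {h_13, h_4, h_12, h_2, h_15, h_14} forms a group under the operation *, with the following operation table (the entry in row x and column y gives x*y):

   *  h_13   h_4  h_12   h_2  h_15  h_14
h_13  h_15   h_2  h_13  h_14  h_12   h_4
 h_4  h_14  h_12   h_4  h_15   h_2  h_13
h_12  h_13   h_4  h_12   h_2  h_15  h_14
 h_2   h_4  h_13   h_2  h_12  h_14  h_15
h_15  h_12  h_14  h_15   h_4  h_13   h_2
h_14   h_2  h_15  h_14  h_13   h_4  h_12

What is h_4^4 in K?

h_12

h_4^1 = h_4
h_4^2 = h_4*h_4 = h_12
h_4^3 = h_12*h_4 = h_4
h_4^4 = h_4*h_4 = h_12
(Structurally, K here is isomorphic to the symmetric group S_3.)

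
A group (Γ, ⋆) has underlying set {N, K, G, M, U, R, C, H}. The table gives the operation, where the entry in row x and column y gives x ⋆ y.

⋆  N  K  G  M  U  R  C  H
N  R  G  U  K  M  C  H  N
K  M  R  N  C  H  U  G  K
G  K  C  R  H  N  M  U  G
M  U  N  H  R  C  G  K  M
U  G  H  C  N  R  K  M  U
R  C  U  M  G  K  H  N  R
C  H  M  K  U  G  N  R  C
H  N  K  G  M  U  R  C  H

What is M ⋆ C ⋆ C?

G

M ⋆ C = K
K ⋆ C = G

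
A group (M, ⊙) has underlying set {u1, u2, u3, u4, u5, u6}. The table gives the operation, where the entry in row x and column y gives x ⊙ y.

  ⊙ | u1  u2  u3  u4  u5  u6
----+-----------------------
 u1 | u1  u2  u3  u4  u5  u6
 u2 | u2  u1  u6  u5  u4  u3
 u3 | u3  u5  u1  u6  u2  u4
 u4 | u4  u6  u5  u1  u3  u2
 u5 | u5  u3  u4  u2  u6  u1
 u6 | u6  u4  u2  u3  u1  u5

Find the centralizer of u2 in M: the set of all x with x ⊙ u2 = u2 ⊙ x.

Compare row u2 with column u2 entry by entry.
u4 ⊙ u2 = u6 but u2 ⊙ u4 = u5, so u4 does not.
Collecting the elements that commute with u2: C(u2) = {u1, u2}.

{u1, u2}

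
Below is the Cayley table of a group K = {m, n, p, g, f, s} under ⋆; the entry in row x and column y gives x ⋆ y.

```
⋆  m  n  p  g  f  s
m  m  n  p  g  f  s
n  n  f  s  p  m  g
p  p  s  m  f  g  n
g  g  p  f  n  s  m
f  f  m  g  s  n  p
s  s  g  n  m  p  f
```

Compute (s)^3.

s^1 = s
s^2 = s ⋆ s = f
s^3 = f ⋆ s = p

p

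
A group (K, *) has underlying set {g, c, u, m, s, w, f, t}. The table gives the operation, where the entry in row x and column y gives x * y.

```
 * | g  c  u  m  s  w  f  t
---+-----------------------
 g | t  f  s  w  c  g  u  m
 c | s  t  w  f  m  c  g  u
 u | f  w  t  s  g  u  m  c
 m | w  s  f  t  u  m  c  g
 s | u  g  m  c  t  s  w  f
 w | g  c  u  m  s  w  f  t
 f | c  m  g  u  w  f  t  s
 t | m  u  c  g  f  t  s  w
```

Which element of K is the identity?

w

The identity e satisfies e * x = x for all x, so its row in the table reproduces the column headers.
Row w reads: g, c, u, m, s, w, f, t — exactly the header order. So w is the identity.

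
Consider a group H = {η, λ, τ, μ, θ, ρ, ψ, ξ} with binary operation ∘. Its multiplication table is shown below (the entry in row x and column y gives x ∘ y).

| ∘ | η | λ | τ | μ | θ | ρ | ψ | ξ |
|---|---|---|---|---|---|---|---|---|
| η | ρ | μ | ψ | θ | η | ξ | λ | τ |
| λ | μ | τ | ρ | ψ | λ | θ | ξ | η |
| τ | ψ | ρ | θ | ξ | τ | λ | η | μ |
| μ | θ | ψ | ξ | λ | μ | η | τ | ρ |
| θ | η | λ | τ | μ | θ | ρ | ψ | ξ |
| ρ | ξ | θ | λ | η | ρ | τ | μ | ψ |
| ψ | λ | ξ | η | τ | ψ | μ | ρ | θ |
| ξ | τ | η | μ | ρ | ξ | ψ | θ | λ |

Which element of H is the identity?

θ

The identity e satisfies e ∘ x = x for all x, so its row in the table reproduces the column headers.
Row θ reads: η, λ, τ, μ, θ, ρ, ψ, ξ — exactly the header order. So θ is the identity.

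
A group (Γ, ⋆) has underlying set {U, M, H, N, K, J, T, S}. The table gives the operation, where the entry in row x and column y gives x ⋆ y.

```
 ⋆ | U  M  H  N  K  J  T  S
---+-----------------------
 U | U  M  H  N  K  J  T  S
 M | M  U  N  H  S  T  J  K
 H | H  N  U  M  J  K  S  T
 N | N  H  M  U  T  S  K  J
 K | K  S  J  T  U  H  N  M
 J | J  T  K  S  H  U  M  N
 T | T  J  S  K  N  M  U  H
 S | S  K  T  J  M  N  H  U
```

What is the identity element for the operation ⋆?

The identity e satisfies e ⋆ x = x for all x, so its row in the table reproduces the column headers.
Row U reads: U, M, H, N, K, J, T, S — exactly the header order. So U is the identity.

U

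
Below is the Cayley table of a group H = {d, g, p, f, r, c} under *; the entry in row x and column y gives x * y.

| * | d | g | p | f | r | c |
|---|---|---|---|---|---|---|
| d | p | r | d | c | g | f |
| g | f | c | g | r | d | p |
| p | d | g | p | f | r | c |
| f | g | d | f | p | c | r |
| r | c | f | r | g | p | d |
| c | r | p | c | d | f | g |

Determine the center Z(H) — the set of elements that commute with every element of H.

An element z is central iff its row equals its column in the table.
For d: d * g = r ≠ f = g * d, so d ∉ Z.
Checking each element this way leaves Z(H) = {p}.

{p}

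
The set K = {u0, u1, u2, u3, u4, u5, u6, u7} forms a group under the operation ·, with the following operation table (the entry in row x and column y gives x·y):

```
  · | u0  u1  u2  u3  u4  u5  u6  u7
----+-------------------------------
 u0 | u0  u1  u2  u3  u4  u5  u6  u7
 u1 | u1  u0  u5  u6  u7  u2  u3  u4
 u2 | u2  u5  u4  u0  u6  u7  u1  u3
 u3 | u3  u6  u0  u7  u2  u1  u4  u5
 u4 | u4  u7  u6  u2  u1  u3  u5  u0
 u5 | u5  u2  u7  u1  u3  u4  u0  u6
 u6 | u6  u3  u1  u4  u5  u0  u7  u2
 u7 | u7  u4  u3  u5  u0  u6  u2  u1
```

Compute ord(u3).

8

The identity element is u0 (its row matches the header).
u3^1 = u3
u3^2 = u3·u3 = u7
u3^3 = u7·u3 = u5
u3^4 = u5·u3 = u1
u3^5 = u1·u3 = u6
u3^6 = u6·u3 = u4
u3^7 = u4·u3 = u2
u3^8 = u2·u3 = u0
The first power of u3 equal to the identity is u3^8, so ord(u3) = 8.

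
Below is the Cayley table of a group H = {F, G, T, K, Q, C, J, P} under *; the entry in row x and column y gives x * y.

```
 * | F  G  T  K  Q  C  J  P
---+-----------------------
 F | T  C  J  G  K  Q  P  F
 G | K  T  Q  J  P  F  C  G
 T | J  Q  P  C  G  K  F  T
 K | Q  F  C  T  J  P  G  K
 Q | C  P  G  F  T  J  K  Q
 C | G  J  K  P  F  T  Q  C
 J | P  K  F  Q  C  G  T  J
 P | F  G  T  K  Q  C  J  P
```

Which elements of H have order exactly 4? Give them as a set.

{C, F, G, J, K, Q}

Identity is P. Compute the order of each non-identity element by repeated multiplication:
  F: F → T → J → P  (order 4)
  G: G → T → Q → P  (order 4)
  T: T → P  (order 2)
  K: K → T → C → P  (order 4)
  Q: Q → T → G → P  (order 4)
  C: C → T → K → P  (order 4)
  J: J → T → F → P  (order 4)
Elements of order 4: {C, F, G, J, K, Q}.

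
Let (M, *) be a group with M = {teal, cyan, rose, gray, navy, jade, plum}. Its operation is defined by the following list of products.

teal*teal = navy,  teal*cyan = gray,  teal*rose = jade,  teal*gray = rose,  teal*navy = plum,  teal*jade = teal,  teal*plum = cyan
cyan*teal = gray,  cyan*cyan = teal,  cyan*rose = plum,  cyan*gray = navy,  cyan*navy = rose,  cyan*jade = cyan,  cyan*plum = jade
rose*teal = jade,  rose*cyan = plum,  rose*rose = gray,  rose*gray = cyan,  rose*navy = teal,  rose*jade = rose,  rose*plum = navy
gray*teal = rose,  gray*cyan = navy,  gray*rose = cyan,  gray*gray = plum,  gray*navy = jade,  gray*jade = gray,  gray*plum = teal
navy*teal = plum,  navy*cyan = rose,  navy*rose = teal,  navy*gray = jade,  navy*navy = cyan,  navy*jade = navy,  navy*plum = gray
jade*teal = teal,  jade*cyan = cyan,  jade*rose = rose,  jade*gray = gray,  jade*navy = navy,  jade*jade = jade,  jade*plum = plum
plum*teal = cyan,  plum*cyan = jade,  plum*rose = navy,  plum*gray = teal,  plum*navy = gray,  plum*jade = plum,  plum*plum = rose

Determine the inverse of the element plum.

cyan

First locate the identity: row jade matches the header, so jade is the identity.
Scan row plum for jade: plum * cyan = jade. Hence plum^(-1) = cyan.
(Structurally, M here is isomorphic to the cyclic group Z_7.)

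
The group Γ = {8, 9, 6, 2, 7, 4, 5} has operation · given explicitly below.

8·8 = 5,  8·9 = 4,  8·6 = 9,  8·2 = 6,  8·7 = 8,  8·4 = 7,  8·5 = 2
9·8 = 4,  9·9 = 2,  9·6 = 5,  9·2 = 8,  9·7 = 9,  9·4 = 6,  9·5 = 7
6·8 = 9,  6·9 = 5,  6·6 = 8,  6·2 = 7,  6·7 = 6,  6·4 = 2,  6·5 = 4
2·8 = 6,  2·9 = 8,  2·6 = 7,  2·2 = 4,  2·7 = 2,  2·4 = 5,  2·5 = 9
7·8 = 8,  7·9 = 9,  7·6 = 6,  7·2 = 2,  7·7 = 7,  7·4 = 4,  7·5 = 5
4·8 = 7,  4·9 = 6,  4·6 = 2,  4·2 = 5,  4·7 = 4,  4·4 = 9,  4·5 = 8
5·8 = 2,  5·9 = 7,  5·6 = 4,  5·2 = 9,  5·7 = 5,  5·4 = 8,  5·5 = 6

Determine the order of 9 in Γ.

7

The identity element is 7 (its row matches the header).
9^1 = 9
9^2 = 9·9 = 2
9^3 = 2·9 = 8
9^4 = 8·9 = 4
9^5 = 4·9 = 6
9^6 = 6·9 = 5
9^7 = 5·9 = 7
The first power of 9 equal to the identity is 9^7, so ord(9) = 7.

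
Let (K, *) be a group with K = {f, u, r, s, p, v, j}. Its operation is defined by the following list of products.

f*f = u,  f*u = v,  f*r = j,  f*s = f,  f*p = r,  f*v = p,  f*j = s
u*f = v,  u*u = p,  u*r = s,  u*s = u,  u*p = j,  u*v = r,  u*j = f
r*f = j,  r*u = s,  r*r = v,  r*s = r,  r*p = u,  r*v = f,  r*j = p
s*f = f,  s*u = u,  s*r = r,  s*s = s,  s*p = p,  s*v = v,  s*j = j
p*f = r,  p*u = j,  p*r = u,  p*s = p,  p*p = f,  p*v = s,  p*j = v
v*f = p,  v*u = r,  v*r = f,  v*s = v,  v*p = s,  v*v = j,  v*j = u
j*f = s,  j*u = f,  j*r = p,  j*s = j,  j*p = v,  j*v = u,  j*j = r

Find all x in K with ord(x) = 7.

Identity is s. Compute the order of each non-identity element by repeated multiplication:
  f: f → u → v → p → r → j → s  (order 7)
  u: u → p → j → f → v → r → s  (order 7)
  r: r → v → f → j → p → u → s  (order 7)
  p: p → f → r → u → j → v → s  (order 7)
  v: v → j → u → r → f → p → s  (order 7)
  j: j → r → p → v → u → f → s  (order 7)
Elements of order 7: {f, j, p, r, u, v}.

{f, j, p, r, u, v}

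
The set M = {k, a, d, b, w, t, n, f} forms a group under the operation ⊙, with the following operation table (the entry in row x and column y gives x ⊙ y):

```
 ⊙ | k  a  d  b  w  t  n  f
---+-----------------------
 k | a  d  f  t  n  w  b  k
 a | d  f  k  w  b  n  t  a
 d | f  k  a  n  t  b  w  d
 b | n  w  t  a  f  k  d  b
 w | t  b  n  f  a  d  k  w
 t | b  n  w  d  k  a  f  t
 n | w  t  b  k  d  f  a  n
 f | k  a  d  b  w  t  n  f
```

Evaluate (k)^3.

d

k^1 = k
k^2 = k ⊙ k = a
k^3 = a ⊙ k = d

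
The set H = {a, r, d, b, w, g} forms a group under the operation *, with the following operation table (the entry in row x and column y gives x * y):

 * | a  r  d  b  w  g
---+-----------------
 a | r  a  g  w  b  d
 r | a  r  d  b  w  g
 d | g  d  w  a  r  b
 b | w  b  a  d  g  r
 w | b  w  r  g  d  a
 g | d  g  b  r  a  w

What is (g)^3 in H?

a

g^1 = g
g^2 = g * g = w
g^3 = w * g = a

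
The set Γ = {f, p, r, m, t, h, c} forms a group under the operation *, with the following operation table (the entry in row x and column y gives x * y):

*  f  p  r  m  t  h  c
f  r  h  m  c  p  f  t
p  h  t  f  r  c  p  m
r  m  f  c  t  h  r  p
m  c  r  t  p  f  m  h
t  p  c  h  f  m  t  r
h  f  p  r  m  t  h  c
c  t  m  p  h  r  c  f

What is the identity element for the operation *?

h

The identity e satisfies e * x = x for all x, so its row in the table reproduces the column headers.
Row h reads: f, p, r, m, t, h, c — exactly the header order. So h is the identity.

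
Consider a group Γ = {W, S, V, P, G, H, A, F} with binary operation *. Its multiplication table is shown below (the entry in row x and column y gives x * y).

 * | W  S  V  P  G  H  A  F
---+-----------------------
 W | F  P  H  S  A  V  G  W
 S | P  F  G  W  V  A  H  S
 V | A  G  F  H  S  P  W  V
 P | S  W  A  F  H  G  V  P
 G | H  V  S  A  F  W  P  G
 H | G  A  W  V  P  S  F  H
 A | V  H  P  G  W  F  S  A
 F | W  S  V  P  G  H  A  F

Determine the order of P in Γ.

2

The identity element is F (its row matches the header).
P^1 = P
P^2 = P * P = F
The first power of P equal to the identity is P^2, so ord(P) = 2.
(Structurally, Γ here is isomorphic to the dihedral group D_4.)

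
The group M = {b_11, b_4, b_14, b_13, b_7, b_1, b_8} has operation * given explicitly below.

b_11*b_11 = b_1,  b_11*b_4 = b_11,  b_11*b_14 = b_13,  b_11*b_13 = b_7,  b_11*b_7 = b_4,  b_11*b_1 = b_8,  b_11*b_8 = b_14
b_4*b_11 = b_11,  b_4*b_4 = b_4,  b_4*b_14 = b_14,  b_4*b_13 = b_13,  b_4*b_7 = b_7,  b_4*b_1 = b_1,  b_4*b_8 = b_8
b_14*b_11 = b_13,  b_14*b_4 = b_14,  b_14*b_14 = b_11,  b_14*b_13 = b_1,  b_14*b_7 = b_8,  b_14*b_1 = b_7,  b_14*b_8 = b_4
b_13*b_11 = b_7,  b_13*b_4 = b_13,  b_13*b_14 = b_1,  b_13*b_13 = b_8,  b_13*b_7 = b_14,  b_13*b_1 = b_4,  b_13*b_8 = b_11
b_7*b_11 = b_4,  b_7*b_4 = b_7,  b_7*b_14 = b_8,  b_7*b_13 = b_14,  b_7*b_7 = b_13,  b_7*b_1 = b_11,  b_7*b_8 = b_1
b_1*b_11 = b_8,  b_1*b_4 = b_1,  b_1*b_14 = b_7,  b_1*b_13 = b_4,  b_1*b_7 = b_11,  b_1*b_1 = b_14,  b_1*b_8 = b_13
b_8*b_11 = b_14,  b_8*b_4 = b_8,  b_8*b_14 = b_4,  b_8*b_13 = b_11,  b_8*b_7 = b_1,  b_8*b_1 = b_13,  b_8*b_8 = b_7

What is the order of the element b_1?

7

The identity element is b_4 (its row matches the header).
b_1^1 = b_1
b_1^2 = b_1*b_1 = b_14
b_1^3 = b_14*b_1 = b_7
b_1^4 = b_7*b_1 = b_11
b_1^5 = b_11*b_1 = b_8
b_1^6 = b_8*b_1 = b_13
b_1^7 = b_13*b_1 = b_4
The first power of b_1 equal to the identity is b_1^7, so ord(b_1) = 7.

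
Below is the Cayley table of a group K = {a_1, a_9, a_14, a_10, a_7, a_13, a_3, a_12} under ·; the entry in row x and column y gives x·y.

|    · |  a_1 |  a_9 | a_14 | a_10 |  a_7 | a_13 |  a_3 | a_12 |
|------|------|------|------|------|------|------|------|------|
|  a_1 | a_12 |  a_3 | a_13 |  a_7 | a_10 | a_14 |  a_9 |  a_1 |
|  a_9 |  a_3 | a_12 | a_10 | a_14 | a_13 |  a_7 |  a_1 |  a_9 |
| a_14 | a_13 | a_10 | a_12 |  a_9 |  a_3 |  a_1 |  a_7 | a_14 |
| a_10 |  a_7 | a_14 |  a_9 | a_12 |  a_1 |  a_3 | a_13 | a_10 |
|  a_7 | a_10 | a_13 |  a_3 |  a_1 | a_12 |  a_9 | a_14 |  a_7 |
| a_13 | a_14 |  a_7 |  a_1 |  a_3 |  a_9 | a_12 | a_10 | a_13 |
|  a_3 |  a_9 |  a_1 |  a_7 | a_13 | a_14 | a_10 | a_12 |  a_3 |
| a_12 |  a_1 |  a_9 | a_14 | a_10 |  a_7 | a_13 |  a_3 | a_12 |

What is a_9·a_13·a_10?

a_1

a_9·a_13 = a_7
a_7·a_10 = a_1
(Structurally, K here is isomorphic to the elementary abelian group (Z_2)^3.)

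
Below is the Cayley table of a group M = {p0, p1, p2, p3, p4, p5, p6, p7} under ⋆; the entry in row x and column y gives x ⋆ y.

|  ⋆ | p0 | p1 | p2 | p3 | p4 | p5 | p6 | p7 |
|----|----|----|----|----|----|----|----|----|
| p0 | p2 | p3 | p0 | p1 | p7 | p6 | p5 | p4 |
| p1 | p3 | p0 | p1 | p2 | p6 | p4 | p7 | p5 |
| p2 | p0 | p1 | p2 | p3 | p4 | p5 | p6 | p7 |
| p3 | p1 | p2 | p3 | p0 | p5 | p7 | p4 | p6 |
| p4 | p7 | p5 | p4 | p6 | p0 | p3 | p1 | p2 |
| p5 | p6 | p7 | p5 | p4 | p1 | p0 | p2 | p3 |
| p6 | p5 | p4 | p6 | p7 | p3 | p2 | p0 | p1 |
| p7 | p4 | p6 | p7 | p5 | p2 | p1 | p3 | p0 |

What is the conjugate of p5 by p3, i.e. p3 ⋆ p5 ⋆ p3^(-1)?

The identity is p2. In row p3, the entry p2 sits in column p1, so p3^(-1) = p1.
p3 ⋆ p5 = p7
p7 ⋆ p1 = p6
(Structurally, M here is isomorphic to the quaternion group Q_8.)

p6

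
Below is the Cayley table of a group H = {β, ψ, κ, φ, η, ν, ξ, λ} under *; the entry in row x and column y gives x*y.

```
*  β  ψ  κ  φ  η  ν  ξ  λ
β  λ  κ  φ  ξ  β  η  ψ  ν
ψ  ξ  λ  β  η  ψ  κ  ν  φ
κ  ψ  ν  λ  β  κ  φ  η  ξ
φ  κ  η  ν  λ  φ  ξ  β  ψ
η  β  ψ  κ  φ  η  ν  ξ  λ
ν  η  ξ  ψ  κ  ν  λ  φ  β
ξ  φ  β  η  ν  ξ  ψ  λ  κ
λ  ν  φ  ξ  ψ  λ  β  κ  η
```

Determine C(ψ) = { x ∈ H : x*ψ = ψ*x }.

{η, λ, φ, ψ}

Compare row ψ with column ψ entry by entry.
φ*ψ = η = ψ*φ, so φ commutes with ψ.
κ*ψ = ν but ψ*κ = β, so κ does not.
Collecting the elements that commute with ψ: C(ψ) = {η, λ, φ, ψ}.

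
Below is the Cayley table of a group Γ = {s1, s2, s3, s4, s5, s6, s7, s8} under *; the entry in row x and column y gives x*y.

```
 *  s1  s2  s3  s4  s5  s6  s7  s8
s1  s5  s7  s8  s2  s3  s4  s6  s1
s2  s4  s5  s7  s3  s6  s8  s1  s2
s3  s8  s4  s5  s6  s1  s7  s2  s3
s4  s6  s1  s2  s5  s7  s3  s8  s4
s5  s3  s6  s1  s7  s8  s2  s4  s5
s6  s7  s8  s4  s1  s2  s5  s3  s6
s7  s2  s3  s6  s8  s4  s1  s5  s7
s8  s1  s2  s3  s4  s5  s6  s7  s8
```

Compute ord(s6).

The identity element is s8 (its row matches the header).
s6^1 = s6
s6^2 = s6*s6 = s5
s6^3 = s5*s6 = s2
s6^4 = s2*s6 = s8
The first power of s6 equal to the identity is s6^4, so ord(s6) = 4.
(Structurally, Γ here is isomorphic to the quaternion group Q_8.)

4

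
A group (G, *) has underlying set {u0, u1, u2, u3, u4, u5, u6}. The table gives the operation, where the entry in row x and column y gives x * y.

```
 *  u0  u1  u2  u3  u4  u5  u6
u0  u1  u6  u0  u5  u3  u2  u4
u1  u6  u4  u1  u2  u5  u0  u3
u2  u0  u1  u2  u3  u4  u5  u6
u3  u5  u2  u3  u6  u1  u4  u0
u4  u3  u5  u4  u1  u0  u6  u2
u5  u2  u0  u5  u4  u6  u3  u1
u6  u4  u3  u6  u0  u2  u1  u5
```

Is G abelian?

Yes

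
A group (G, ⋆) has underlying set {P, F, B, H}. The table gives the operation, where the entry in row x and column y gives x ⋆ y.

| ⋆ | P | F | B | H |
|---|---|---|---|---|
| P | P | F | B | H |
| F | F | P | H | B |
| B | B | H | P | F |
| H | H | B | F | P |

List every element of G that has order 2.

{B, F, H}

Identity is P. Compute the order of each non-identity element by repeated multiplication:
  F: F → P  (order 2)
  B: B → P  (order 2)
  H: H → P  (order 2)
Elements of order 2: {B, F, H}.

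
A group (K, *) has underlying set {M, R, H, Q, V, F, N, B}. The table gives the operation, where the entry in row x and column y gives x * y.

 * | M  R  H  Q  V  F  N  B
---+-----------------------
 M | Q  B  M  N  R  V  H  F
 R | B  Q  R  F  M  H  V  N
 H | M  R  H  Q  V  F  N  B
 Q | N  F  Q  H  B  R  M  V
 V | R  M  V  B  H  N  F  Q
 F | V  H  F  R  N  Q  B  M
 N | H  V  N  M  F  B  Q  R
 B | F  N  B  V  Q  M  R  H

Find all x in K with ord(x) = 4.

Identity is H. Compute the order of each non-identity element by repeated multiplication:
  M: M → Q → N → H  (order 4)
  R: R → Q → F → H  (order 4)
  Q: Q → H  (order 2)
  V: V → H  (order 2)
  F: F → Q → R → H  (order 4)
  N: N → Q → M → H  (order 4)
  B: B → H  (order 2)
Elements of order 4: {F, M, N, R}.

{F, M, N, R}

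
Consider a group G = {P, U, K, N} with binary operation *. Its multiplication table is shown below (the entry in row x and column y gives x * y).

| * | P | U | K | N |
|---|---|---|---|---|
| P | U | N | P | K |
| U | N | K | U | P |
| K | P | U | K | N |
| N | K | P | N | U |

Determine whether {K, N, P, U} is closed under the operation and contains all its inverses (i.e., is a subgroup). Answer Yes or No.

Yes

{K, N, P, U} contains the identity K.
Checking products: every product of two elements of {K, N, P, U} (read from the table) lies in {K, N, P, U}, so the set is closed.
In a finite group, a nonempty closed subset is a subgroup. So {K, N, P, U} ≤ G.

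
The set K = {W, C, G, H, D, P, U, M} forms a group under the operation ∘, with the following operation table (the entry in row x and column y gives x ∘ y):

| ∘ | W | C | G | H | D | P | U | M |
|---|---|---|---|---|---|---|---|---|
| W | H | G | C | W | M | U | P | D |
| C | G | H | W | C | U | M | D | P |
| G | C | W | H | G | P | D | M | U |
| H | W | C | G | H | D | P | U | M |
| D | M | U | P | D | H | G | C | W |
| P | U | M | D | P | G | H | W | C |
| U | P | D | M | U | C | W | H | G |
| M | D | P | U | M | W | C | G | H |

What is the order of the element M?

The identity element is H (its row matches the header).
M^1 = M
M^2 = M ∘ M = H
The first power of M equal to the identity is M^2, so ord(M) = 2.

2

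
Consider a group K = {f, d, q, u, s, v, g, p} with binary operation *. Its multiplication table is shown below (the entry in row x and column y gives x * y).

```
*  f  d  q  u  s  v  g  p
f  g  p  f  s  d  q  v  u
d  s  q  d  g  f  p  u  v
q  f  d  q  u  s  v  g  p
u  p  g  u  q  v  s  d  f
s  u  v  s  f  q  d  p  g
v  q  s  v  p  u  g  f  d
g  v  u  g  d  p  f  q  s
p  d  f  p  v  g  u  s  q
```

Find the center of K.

{g, q}

An element z is central iff its row equals its column in the table.
For s: s * v = d ≠ u = v * s, so s ∉ Z.
Checking each element this way leaves Z(K) = {g, q}.
(Structurally, K here is isomorphic to the dihedral group D_4.)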